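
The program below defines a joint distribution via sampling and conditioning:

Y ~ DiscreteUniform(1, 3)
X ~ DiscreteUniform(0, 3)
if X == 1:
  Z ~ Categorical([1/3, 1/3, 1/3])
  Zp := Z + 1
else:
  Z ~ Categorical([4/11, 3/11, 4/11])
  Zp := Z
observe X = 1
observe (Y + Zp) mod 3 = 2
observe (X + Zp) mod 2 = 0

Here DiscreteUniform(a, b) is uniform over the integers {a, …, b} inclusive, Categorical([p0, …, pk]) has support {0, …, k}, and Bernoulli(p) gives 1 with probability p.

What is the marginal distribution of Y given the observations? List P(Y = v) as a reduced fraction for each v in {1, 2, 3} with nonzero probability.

Enumerate traces; 2 have nonzero weight after conditioning:
  (Y=1, X=1, Z=0) weight 1/36
  (Y=2, X=1, Z=2) weight 1/36
Group by Y:
  weight(Y=1) = 1/36
  weight(Y=2) = 1/36
Total weight = 1/36 + 1/36 = 1/18
P(Y=1 | obs) = 1/36 / 1/18 = 1/2
P(Y=2 | obs) = 1/36 / 1/18 = 1/2

P(Y=1) = 1/2, P(Y=2) = 1/2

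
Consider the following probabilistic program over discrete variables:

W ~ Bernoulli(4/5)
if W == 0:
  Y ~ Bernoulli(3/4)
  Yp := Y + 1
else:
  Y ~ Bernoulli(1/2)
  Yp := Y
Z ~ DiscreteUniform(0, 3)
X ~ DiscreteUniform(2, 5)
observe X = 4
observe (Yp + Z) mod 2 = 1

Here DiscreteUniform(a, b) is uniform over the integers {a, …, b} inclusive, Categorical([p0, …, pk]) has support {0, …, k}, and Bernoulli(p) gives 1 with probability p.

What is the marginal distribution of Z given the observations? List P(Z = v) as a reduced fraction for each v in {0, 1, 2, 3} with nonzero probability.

Enumerate traces; 8 have nonzero weight after conditioning:
  (W=0, Y=0, Z=0, X=4) weight 1/320
  (W=0, Y=0, Z=2, X=4) weight 1/320
  (W=0, Y=1, Z=1, X=4) weight 3/320
  (W=0, Y=1, Z=3, X=4) weight 3/320
  (W=1, Y=0, Z=1, X=4) weight 1/40
  (W=1, Y=0, Z=3, X=4) weight 1/40
  (W=1, Y=1, Z=0, X=4) weight 1/40
  (W=1, Y=1, Z=2, X=4) weight 1/40
Group by Z:
  weight(Z=0) = 9/320
  weight(Z=1) = 11/320
  weight(Z=2) = 9/320
  weight(Z=3) = 11/320
Total weight = 9/320 + 11/320 + 9/320 + 11/320 = 1/8
P(Z=0 | obs) = 9/320 / 1/8 = 9/40
P(Z=1 | obs) = 11/320 / 1/8 = 11/40
P(Z=2 | obs) = 9/320 / 1/8 = 9/40
P(Z=3 | obs) = 11/320 / 1/8 = 11/40

P(Z=0) = 9/40, P(Z=1) = 11/40, P(Z=2) = 9/40, P(Z=3) = 11/40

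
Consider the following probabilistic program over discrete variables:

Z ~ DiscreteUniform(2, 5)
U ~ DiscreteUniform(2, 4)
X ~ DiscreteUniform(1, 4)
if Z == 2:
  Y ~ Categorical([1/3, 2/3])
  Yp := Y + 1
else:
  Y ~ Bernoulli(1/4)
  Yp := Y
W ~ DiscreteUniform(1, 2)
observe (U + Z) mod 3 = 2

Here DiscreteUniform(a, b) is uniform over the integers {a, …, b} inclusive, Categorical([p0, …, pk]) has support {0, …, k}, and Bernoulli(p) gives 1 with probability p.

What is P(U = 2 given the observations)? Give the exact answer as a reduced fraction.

P(U = 2 | obs) = 1/4

Enumerate traces; 64 have nonzero weight after conditioning:
  (Z=2, U=3, X=1, Y=0, W=1) weight 1/288
  (Z=2, U=3, X=1, Y=0, W=2) weight 1/288
  (Z=2, U=3, X=1, Y=1, W=1) weight 1/144
  (Z=2, U=3, X=1, Y=1, W=2) weight 1/144
  (Z=2, U=3, X=2, Y=0, W=1) weight 1/288
  (Z=2, U=3, X=2, Y=0, W=2) weight 1/288
  (Z=2, U=3, X=2, Y=1, W=1) weight 1/144
  (Z=2, U=3, X=2, Y=1, W=2) weight 1/144
  (Z=3, U=2, X=1, Y=0, W=1) weight 1/128
  (Z=4, U=4, X=1, Y=0, W=1) weight 1/128
  … 54 more
Group by U:
  weight(U=2) = 1/12
  weight(U=3) = 1/6
  weight(U=4) = 1/12
Total weight = 1/12 + 1/6 + 1/12 = 1/3
P(U=2 | obs) = 1/12 / 1/3 = 1/4
P(U=3 | obs) = 1/6 / 1/3 = 1/2
P(U=4 | obs) = 1/12 / 1/3 = 1/4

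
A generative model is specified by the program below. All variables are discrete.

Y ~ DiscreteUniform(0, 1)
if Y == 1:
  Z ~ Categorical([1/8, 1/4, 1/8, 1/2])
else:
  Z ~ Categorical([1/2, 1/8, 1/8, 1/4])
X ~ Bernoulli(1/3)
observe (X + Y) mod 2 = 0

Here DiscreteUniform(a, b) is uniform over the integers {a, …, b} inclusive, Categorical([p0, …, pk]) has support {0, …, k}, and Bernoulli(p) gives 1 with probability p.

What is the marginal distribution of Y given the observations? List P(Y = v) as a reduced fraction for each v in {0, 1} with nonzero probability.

Enumerate traces; 8 have nonzero weight after conditioning:
  (Y=0, Z=0, X=0) weight 1/6
  (Y=0, Z=1, X=0) weight 1/24
  (Y=0, Z=2, X=0) weight 1/24
  (Y=0, Z=3, X=0) weight 1/12
  (Y=1, Z=0, X=1) weight 1/48
  (Y=1, Z=1, X=1) weight 1/24
  (Y=1, Z=2, X=1) weight 1/48
  (Y=1, Z=3, X=1) weight 1/12
Group by Y:
  weight(Y=0) = 1/3
  weight(Y=1) = 1/6
Total weight = 1/3 + 1/6 = 1/2
P(Y=0 | obs) = 1/3 / 1/2 = 2/3
P(Y=1 | obs) = 1/6 / 1/2 = 1/3

P(Y=0) = 2/3, P(Y=1) = 1/3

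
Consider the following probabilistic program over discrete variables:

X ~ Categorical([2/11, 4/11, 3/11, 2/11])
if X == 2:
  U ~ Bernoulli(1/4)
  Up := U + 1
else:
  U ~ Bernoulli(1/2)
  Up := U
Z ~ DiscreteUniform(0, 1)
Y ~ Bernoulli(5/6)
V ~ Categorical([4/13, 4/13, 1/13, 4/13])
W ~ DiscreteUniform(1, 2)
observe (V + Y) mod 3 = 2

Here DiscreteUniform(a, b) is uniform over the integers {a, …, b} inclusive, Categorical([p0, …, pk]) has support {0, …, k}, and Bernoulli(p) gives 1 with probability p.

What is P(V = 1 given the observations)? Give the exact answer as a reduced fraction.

P(V = 1 | obs) = 20/21

Enumerate traces; 64 have nonzero weight after conditioning:
  (X=0, U=0, Z=0, Y=0, V=2, W=1) weight 1/3432
  (X=0, U=0, Z=0, Y=0, V=2, W=2) weight 1/3432
  (X=0, U=0, Z=0, Y=1, V=1, W=1) weight 5/858
  (X=0, U=0, Z=0, Y=1, V=1, W=2) weight 5/858
  (X=0, U=0, Z=1, Y=0, V=2, W=1) weight 1/3432
  (X=0, U=0, Z=1, Y=0, V=2, W=2) weight 1/3432
  (X=0, U=0, Z=1, Y=1, V=1, W=1) weight 5/858
  (X=0, U=0, Z=1, Y=1, V=1, W=2) weight 5/858
  … 56 more
Group by V:
  weight(V=1) = 10/39
  weight(V=2) = 1/78
Total weight = 10/39 + 1/78 = 7/26
P(V=1 | obs) = 10/39 / 7/26 = 20/21
P(V=2 | obs) = 1/78 / 7/26 = 1/21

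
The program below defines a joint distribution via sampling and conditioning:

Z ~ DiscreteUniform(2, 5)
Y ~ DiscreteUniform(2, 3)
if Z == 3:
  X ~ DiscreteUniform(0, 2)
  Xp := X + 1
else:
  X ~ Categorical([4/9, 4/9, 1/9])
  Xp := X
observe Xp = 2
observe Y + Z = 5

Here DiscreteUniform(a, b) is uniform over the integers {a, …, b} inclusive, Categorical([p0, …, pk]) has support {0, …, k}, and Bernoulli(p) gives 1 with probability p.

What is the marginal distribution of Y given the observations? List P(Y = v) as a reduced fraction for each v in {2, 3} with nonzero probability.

P(Y=2) = 3/4, P(Y=3) = 1/4

Enumerate traces; 2 have nonzero weight after conditioning:
  (Z=2, Y=3, X=2) weight 1/72
  (Z=3, Y=2, X=1) weight 1/24
Group by Y:
  weight(Y=2) = 1/24
  weight(Y=3) = 1/72
Total weight = 1/24 + 1/72 = 1/18
P(Y=2 | obs) = 1/24 / 1/18 = 3/4
P(Y=3 | obs) = 1/72 / 1/18 = 1/4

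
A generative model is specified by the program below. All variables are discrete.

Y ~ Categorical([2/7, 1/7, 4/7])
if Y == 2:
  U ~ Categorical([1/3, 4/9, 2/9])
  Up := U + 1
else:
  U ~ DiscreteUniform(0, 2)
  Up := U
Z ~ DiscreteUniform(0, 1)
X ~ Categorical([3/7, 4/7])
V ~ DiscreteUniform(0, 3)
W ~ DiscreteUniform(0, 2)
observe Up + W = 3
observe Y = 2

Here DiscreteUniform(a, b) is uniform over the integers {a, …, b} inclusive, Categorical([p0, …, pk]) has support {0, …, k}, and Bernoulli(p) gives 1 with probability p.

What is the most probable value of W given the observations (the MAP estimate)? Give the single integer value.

Enumerate traces; 48 have nonzero weight after conditioning:
  (Y=2, U=0, Z=0, X=0, V=0, W=2) weight 1/294
  (Y=2, U=0, Z=0, X=0, V=1, W=2) weight 1/294
  (Y=2, U=0, Z=0, X=0, V=2, W=2) weight 1/294
  (Y=2, U=0, Z=0, X=0, V=3, W=2) weight 1/294
  (Y=2, U=0, Z=0, X=1, V=0, W=2) weight 2/441
  (Y=2, U=0, Z=0, X=1, V=1, W=2) weight 2/441
  (Y=2, U=0, Z=0, X=1, V=2, W=2) weight 2/441
  (Y=2, U=0, Z=0, X=1, V=3, W=2) weight 2/441
  (Y=2, U=1, Z=0, X=0, V=0, W=1) weight 2/441
  (Y=2, U=2, Z=0, X=0, V=0, W=0) weight 1/441
  … 38 more
Group by W:
  weight(W=0) = 8/189
  weight(W=1) = 16/189
  weight(W=2) = 4/63
Total weight = 8/189 + 16/189 + 4/63 = 4/21
P(W=0 | obs) = 8/189 / 4/21 = 2/9
P(W=1 | obs) = 16/189 / 4/21 = 4/9
P(W=2 | obs) = 4/63 / 4/21 = 1/3
argmax = 1

argmax_v P(W = v | obs) = 1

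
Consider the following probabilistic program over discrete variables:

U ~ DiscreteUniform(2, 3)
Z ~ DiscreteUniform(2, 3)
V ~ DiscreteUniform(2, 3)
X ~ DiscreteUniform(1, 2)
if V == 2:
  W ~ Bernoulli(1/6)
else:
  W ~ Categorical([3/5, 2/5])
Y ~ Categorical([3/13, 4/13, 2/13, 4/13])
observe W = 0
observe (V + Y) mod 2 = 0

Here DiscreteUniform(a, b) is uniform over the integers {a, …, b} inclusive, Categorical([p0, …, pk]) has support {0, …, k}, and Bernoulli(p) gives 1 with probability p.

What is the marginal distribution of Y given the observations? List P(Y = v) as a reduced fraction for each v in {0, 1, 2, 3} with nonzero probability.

P(Y=0) = 75/269, P(Y=1) = 72/269, P(Y=2) = 50/269, P(Y=3) = 72/269

Enumerate traces; 32 have nonzero weight after conditioning:
  (U=2, Z=2, V=2, X=1, W=0, Y=0) weight 5/416
  (U=2, Z=2, V=2, X=1, W=0, Y=2) weight 5/624
  (U=2, Z=2, V=2, X=2, W=0, Y=0) weight 5/416
  (U=2, Z=2, V=2, X=2, W=0, Y=2) weight 5/624
  (U=2, Z=2, V=3, X=1, W=0, Y=1) weight 3/260
  (U=2, Z=2, V=3, X=1, W=0, Y=3) weight 3/260
  (U=2, Z=2, V=3, X=2, W=0, Y=1) weight 3/260
  (U=2, Z=2, V=3, X=2, W=0, Y=3) weight 3/260
  … 24 more
Group by Y:
  weight(Y=0) = 5/52
  weight(Y=1) = 6/65
  weight(Y=2) = 5/78
  weight(Y=3) = 6/65
Total weight = 5/52 + 6/65 + 5/78 + 6/65 = 269/780
P(Y=0 | obs) = 5/52 / 269/780 = 75/269
P(Y=1 | obs) = 6/65 / 269/780 = 72/269
P(Y=2 | obs) = 5/78 / 269/780 = 50/269
P(Y=3 | obs) = 6/65 / 269/780 = 72/269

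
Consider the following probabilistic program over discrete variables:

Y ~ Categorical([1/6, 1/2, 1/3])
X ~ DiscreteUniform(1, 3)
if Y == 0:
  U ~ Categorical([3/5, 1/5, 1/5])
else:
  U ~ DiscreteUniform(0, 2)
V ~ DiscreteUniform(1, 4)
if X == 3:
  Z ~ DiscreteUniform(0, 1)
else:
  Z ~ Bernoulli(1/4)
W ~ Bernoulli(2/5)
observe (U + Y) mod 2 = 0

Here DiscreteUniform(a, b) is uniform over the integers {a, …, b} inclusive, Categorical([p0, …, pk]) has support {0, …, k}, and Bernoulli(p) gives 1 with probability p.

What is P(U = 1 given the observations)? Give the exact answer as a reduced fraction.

Enumerate traces; 240 have nonzero weight after conditioning:
  (Y=0, X=1, U=0, V=1, Z=0, W=0) weight 3/800
  (Y=0, X=1, U=0, V=1, Z=0, W=1) weight 1/400
  (Y=0, X=1, U=0, V=1, Z=1, W=0) weight 1/800
  (Y=0, X=1, U=0, V=1, Z=1, W=1) weight 1/1200
  (Y=0, X=1, U=0, V=2, Z=0, W=0) weight 3/800
  (Y=0, X=1, U=0, V=2, Z=0, W=1) weight 1/400
  (Y=0, X=1, U=0, V=2, Z=1, W=0) weight 1/800
  (Y=0, X=1, U=0, V=2, Z=1, W=1) weight 1/1200
  (Y=0, X=1, U=2, V=1, Z=0, W=0) weight 1/800
  (Y=1, X=1, U=1, V=1, Z=0, W=0) weight 1/160
  … 230 more
Group by U:
  weight(U=0) = 19/90
  weight(U=1) = 1/6
  weight(U=2) = 13/90
Total weight = 19/90 + 1/6 + 13/90 = 47/90
P(U=0 | obs) = 19/90 / 47/90 = 19/47
P(U=1 | obs) = 1/6 / 47/90 = 15/47
P(U=2 | obs) = 13/90 / 47/90 = 13/47

P(U = 1 | obs) = 15/47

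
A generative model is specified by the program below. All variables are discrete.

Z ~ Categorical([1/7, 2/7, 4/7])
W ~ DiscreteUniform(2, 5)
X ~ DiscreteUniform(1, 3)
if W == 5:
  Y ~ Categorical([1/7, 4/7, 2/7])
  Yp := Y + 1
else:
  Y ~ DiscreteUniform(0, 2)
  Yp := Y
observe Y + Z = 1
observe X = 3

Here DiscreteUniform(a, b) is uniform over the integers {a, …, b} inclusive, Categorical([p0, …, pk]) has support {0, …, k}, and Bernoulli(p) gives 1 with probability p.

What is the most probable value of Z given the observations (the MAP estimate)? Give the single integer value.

Enumerate traces; 8 have nonzero weight after conditioning:
  (Z=0, W=2, X=3, Y=1) weight 1/252
  (Z=0, W=3, X=3, Y=1) weight 1/252
  (Z=0, W=4, X=3, Y=1) weight 1/252
  (Z=0, W=5, X=3, Y=1) weight 1/147
  (Z=1, W=2, X=3, Y=0) weight 1/126
  (Z=1, W=3, X=3, Y=0) weight 1/126
  (Z=1, W=4, X=3, Y=0) weight 1/126
  (Z=1, W=5, X=3, Y=0) weight 1/294
Group by Z:
  weight(Z=0) = 11/588
  weight(Z=1) = 4/147
Total weight = 11/588 + 4/147 = 9/196
P(Z=0 | obs) = 11/588 / 9/196 = 11/27
P(Z=1 | obs) = 4/147 / 9/196 = 16/27
argmax = 1

argmax_v P(Z = v | obs) = 1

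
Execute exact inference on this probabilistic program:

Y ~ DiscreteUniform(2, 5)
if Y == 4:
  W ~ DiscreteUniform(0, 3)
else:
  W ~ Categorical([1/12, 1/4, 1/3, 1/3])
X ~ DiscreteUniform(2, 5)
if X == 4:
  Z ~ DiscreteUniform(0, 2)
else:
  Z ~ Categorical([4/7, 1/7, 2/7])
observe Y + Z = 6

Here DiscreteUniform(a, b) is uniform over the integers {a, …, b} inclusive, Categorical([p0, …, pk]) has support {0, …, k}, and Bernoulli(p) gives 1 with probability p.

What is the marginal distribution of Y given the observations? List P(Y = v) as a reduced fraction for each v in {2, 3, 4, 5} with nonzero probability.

P(Y=4) = 25/41, P(Y=5) = 16/41

Enumerate traces; 32 have nonzero weight after conditioning:
  (Y=4, W=0, X=2, Z=2) weight 1/224
  (Y=4, W=0, X=3, Z=2) weight 1/224
  (Y=4, W=0, X=4, Z=2) weight 1/192
  (Y=4, W=0, X=5, Z=2) weight 1/224
  (Y=4, W=1, X=2, Z=2) weight 1/224
  (Y=4, W=1, X=3, Z=2) weight 1/224
  (Y=4, W=1, X=4, Z=2) weight 1/192
  (Y=4, W=1, X=5, Z=2) weight 1/224
  (Y=5, W=0, X=2, Z=1) weight 1/1344
  … 23 more
Group by Y:
  weight(Y=4) = 25/336
  weight(Y=5) = 1/21
Total weight = 25/336 + 1/21 = 41/336
P(Y=4 | obs) = 25/336 / 41/336 = 25/41
P(Y=5 | obs) = 1/21 / 41/336 = 16/41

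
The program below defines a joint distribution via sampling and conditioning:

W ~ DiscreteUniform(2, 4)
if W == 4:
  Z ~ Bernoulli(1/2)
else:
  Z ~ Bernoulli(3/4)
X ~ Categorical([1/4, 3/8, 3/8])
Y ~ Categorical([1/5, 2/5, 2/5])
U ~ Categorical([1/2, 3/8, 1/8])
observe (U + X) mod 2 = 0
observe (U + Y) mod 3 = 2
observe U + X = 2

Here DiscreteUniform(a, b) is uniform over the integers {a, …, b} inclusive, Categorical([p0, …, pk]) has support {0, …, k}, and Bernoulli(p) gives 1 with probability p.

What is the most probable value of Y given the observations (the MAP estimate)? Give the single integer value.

Enumerate traces; 18 have nonzero weight after conditioning:
  (W=2, Z=0, X=0, Y=0, U=2) weight 1/1920
  (W=2, Z=0, X=1, Y=1, U=1) weight 3/640
  (W=2, Z=0, X=2, Y=2, U=0) weight 1/160
  (W=2, Z=1, X=0, Y=0, U=2) weight 1/640
  (W=2, Z=1, X=1, Y=1, U=1) weight 9/640
  (W=2, Z=1, X=2, Y=2, U=0) weight 3/160
  (W=3, Z=0, X=0, Y=0, U=2) weight 1/1920
  (W=3, Z=0, X=1, Y=1, U=1) weight 3/640
  … 10 more
Group by Y:
  weight(Y=0) = 1/160
  weight(Y=1) = 9/160
  weight(Y=2) = 3/40
Total weight = 1/160 + 9/160 + 3/40 = 11/80
P(Y=0 | obs) = 1/160 / 11/80 = 1/22
P(Y=1 | obs) = 9/160 / 11/80 = 9/22
P(Y=2 | obs) = 3/40 / 11/80 = 6/11
argmax = 2

argmax_v P(Y = v | obs) = 2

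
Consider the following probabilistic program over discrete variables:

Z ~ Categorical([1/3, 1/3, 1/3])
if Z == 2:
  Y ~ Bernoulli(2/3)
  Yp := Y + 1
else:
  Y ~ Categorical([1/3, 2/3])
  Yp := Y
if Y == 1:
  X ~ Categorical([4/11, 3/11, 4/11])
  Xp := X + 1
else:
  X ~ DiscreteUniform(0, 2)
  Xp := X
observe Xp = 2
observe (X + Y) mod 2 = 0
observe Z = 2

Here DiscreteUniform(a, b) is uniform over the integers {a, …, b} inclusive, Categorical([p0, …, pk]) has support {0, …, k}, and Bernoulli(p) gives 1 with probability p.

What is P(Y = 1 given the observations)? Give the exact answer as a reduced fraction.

P(Y = 1 | obs) = 18/29

Enumerate traces; 2 have nonzero weight after conditioning:
  (Z=2, Y=0, X=2) weight 1/27
  (Z=2, Y=1, X=1) weight 2/33
Group by Y:
  weight(Y=0) = 1/27
  weight(Y=1) = 2/33
Total weight = 1/27 + 2/33 = 29/297
P(Y=0 | obs) = 1/27 / 29/297 = 11/29
P(Y=1 | obs) = 2/33 / 29/297 = 18/29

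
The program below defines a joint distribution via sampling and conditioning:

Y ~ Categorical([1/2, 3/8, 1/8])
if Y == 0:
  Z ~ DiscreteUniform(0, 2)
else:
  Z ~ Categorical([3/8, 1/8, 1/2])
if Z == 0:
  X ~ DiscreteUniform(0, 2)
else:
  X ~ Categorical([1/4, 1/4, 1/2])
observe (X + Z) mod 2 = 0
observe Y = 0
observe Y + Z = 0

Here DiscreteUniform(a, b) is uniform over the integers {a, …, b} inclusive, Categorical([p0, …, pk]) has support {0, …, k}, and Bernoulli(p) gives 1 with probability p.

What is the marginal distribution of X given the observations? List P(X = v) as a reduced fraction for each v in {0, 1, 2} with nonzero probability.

Enumerate traces; 2 have nonzero weight after conditioning:
  (Y=0, Z=0, X=0) weight 1/18
  (Y=0, Z=0, X=2) weight 1/18
Group by X:
  weight(X=0) = 1/18
  weight(X=2) = 1/18
Total weight = 1/18 + 1/18 = 1/9
P(X=0 | obs) = 1/18 / 1/9 = 1/2
P(X=2 | obs) = 1/18 / 1/9 = 1/2

P(X=0) = 1/2, P(X=2) = 1/2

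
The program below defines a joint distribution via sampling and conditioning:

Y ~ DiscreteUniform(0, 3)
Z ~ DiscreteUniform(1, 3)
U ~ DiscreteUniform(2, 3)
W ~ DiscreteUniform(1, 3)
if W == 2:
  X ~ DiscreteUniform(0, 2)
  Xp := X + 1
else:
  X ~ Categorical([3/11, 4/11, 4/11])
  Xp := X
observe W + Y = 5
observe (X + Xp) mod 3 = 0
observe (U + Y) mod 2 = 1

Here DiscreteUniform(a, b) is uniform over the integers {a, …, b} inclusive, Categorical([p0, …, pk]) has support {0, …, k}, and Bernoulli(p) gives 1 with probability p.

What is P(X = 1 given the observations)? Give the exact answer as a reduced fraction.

Enumerate traces; 6 have nonzero weight after conditioning:
  (Y=2, Z=1, U=3, W=3, X=0) weight 1/264
  (Y=2, Z=2, U=3, W=3, X=0) weight 1/264
  (Y=2, Z=3, U=3, W=3, X=0) weight 1/264
  (Y=3, Z=1, U=2, W=2, X=1) weight 1/216
  (Y=3, Z=2, U=2, W=2, X=1) weight 1/216
  (Y=3, Z=3, U=2, W=2, X=1) weight 1/216
Group by X:
  weight(X=0) = 1/88
  weight(X=1) = 1/72
Total weight = 1/88 + 1/72 = 5/198
P(X=0 | obs) = 1/88 / 5/198 = 9/20
P(X=1 | obs) = 1/72 / 5/198 = 11/20

P(X = 1 | obs) = 11/20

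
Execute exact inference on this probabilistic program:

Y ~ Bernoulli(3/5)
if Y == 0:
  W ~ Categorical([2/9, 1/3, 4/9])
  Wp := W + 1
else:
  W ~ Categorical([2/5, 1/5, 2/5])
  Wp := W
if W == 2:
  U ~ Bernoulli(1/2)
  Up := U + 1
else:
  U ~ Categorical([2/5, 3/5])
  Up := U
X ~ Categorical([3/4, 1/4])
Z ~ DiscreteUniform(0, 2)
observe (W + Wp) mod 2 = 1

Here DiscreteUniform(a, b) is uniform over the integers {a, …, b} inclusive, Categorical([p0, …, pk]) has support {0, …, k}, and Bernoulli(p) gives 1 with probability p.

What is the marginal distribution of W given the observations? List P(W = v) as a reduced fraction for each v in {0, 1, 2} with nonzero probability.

P(W=0) = 2/9, P(W=1) = 1/3, P(W=2) = 4/9

Enumerate traces; 36 have nonzero weight after conditioning:
  (Y=0, W=0, U=0, X=0, Z=0) weight 2/225
  (Y=0, W=0, U=0, X=0, Z=1) weight 2/225
  (Y=0, W=0, U=0, X=0, Z=2) weight 2/225
  (Y=0, W=0, U=0, X=1, Z=0) weight 2/675
  (Y=0, W=0, U=0, X=1, Z=1) weight 2/675
  (Y=0, W=0, U=0, X=1, Z=2) weight 2/675
  (Y=0, W=0, U=1, X=0, Z=0) weight 1/75
  (Y=0, W=0, U=1, X=0, Z=1) weight 1/75
  (Y=0, W=1, U=0, X=0, Z=0) weight 1/75
  (Y=0, W=2, U=0, X=0, Z=0) weight 1/45
  … 26 more
Group by W:
  weight(W=0) = 4/45
  weight(W=1) = 2/15
  weight(W=2) = 8/45
Total weight = 4/45 + 2/15 + 8/45 = 2/5
P(W=0 | obs) = 4/45 / 2/5 = 2/9
P(W=1 | obs) = 2/15 / 2/5 = 1/3
P(W=2 | obs) = 8/45 / 2/5 = 4/9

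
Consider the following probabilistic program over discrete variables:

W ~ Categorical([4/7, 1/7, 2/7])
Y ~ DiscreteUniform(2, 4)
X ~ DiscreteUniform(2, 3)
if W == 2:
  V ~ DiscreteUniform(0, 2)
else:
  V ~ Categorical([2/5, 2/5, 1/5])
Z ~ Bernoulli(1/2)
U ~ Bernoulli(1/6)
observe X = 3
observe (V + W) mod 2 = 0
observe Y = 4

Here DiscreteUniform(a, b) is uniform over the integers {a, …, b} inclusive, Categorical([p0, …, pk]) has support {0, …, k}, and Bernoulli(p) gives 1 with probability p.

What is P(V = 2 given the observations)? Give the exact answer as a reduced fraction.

Enumerate traces; 20 have nonzero weight after conditioning:
  (W=0, Y=4, X=3, V=0, Z=0, U=0) weight 1/63
  (W=0, Y=4, X=3, V=0, Z=0, U=1) weight 1/315
  (W=0, Y=4, X=3, V=0, Z=1, U=0) weight 1/63
  (W=0, Y=4, X=3, V=0, Z=1, U=1) weight 1/315
  (W=0, Y=4, X=3, V=2, Z=0, U=0) weight 1/126
  (W=0, Y=4, X=3, V=2, Z=0, U=1) weight 1/630
  (W=0, Y=4, X=3, V=2, Z=1, U=0) weight 1/126
  (W=0, Y=4, X=3, V=2, Z=1, U=1) weight 1/630
  (W=1, Y=4, X=3, V=1, Z=0, U=0) weight 1/252
  … 11 more
Group by V:
  weight(V=0) = 17/315
  weight(V=1) = 1/105
  weight(V=2) = 11/315
Total weight = 17/315 + 1/105 + 11/315 = 31/315
P(V=0 | obs) = 17/315 / 31/315 = 17/31
P(V=1 | obs) = 1/105 / 31/315 = 3/31
P(V=2 | obs) = 11/315 / 31/315 = 11/31

P(V = 2 | obs) = 11/31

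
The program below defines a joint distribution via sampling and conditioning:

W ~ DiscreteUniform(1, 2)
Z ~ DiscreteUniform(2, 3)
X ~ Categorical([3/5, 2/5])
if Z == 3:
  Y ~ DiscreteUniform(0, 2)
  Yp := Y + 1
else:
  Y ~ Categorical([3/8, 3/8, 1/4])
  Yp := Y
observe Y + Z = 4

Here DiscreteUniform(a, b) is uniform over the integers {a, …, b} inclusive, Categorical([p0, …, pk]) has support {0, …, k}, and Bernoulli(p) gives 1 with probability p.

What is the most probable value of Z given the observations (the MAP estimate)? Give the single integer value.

Enumerate traces; 8 have nonzero weight after conditioning:
  (W=1, Z=2, X=0, Y=2) weight 3/80
  (W=1, Z=2, X=1, Y=2) weight 1/40
  (W=1, Z=3, X=0, Y=1) weight 1/20
  (W=1, Z=3, X=1, Y=1) weight 1/30
  (W=2, Z=2, X=0, Y=2) weight 3/80
  (W=2, Z=2, X=1, Y=2) weight 1/40
  (W=2, Z=3, X=0, Y=1) weight 1/20
  (W=2, Z=3, X=1, Y=1) weight 1/30
Group by Z:
  weight(Z=2) = 1/8
  weight(Z=3) = 1/6
Total weight = 1/8 + 1/6 = 7/24
P(Z=2 | obs) = 1/8 / 7/24 = 3/7
P(Z=3 | obs) = 1/6 / 7/24 = 4/7
argmax = 3

argmax_v P(Z = v | obs) = 3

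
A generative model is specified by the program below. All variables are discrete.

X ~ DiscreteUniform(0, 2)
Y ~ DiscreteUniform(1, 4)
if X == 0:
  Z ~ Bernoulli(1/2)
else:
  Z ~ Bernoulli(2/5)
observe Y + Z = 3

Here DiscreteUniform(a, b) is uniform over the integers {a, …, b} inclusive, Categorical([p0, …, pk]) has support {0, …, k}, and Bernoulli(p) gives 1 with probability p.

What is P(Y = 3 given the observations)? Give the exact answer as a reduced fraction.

P(Y = 3 | obs) = 17/30

Enumerate traces; 6 have nonzero weight after conditioning:
  (X=0, Y=2, Z=1) weight 1/24
  (X=0, Y=3, Z=0) weight 1/24
  (X=1, Y=2, Z=1) weight 1/30
  (X=1, Y=3, Z=0) weight 1/20
  (X=2, Y=2, Z=1) weight 1/30
  (X=2, Y=3, Z=0) weight 1/20
Group by Y:
  weight(Y=2) = 13/120
  weight(Y=3) = 17/120
Total weight = 13/120 + 17/120 = 1/4
P(Y=2 | obs) = 13/120 / 1/4 = 13/30
P(Y=3 | obs) = 17/120 / 1/4 = 17/30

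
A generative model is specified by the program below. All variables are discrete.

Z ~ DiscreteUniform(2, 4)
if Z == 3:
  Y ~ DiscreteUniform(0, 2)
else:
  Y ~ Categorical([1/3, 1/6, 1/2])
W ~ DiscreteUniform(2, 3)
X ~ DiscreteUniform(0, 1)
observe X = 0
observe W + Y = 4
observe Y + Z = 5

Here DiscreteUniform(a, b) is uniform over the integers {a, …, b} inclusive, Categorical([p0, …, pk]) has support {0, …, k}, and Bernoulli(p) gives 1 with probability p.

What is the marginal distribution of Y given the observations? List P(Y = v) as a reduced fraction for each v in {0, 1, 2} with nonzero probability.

Enumerate traces; 2 have nonzero weight after conditioning:
  (Z=3, Y=2, W=2, X=0) weight 1/36
  (Z=4, Y=1, W=3, X=0) weight 1/72
Group by Y:
  weight(Y=1) = 1/72
  weight(Y=2) = 1/36
Total weight = 1/72 + 1/36 = 1/24
P(Y=1 | obs) = 1/72 / 1/24 = 1/3
P(Y=2 | obs) = 1/36 / 1/24 = 2/3

P(Y=1) = 1/3, P(Y=2) = 2/3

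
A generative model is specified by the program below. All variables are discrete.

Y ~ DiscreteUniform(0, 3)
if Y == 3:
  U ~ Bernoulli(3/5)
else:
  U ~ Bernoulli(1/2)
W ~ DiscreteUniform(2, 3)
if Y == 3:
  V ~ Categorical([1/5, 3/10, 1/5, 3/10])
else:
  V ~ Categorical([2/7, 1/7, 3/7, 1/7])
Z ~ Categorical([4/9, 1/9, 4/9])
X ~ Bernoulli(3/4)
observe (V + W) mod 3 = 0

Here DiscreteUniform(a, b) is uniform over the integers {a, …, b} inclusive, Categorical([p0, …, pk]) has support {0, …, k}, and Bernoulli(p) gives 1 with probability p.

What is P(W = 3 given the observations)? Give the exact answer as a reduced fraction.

Enumerate traces; 144 have nonzero weight after conditioning:
  (Y=0, U=0, W=2, V=1, Z=0, X=0) weight 1/1008
  (Y=0, U=0, W=2, V=1, Z=0, X=1) weight 1/336
  (Y=0, U=0, W=2, V=1, Z=1, X=0) weight 1/4032
  (Y=0, U=0, W=2, V=1, Z=1, X=1) weight 1/1344
  (Y=0, U=0, W=2, V=1, Z=2, X=0) weight 1/1008
  (Y=0, U=0, W=2, V=1, Z=2, X=1) weight 1/336
  (Y=0, U=0, W=3, V=0, Z=0, X=0) weight 1/504
  (Y=0, U=0, W=3, V=0, Z=0, X=1) weight 1/168
  … 136 more
Group by W:
  weight(W=2) = 51/560
  weight(W=3) = 25/112
Total weight = 51/560 + 25/112 = 11/35
P(W=2 | obs) = 51/560 / 11/35 = 51/176
P(W=3 | obs) = 25/112 / 11/35 = 125/176

P(W = 3 | obs) = 125/176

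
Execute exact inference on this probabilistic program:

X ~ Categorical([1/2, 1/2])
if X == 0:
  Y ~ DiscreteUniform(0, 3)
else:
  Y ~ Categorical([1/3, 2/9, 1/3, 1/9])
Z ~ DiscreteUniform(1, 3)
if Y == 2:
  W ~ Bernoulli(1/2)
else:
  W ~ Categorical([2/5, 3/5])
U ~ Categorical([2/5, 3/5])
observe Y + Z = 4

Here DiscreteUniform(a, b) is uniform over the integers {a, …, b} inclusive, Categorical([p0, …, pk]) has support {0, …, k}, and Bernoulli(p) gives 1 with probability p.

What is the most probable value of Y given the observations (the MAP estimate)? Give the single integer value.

argmax_v P(Y = v | obs) = 2

Enumerate traces; 24 have nonzero weight after conditioning:
  (X=0, Y=1, Z=3, W=0, U=0) weight 1/150
  (X=0, Y=1, Z=3, W=0, U=1) weight 1/100
  (X=0, Y=1, Z=3, W=1, U=0) weight 1/100
  (X=0, Y=1, Z=3, W=1, U=1) weight 3/200
  (X=0, Y=2, Z=2, W=0, U=0) weight 1/120
  (X=0, Y=2, Z=2, W=0, U=1) weight 1/80
  (X=0, Y=2, Z=2, W=1, U=0) weight 1/120
  (X=0, Y=2, Z=2, W=1, U=1) weight 1/80
  (X=0, Y=3, Z=1, W=0, U=0) weight 1/150
  … 15 more
Group by Y:
  weight(Y=1) = 17/216
  weight(Y=2) = 7/72
  weight(Y=3) = 13/216
Total weight = 17/216 + 7/72 + 13/216 = 17/72
P(Y=1 | obs) = 17/216 / 17/72 = 1/3
P(Y=2 | obs) = 7/72 / 17/72 = 7/17
P(Y=3 | obs) = 13/216 / 17/72 = 13/51
argmax = 2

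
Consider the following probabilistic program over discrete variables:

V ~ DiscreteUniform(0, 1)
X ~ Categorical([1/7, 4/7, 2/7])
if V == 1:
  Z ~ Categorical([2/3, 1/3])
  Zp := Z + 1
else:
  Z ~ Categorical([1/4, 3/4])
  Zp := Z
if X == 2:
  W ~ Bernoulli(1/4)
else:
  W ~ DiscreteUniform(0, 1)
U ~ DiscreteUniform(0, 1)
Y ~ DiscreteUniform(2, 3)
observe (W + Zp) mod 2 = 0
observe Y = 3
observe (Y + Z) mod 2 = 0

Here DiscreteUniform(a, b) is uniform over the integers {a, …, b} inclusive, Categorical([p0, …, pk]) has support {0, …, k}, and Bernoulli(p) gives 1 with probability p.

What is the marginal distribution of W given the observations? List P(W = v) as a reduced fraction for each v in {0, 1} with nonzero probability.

Enumerate traces; 12 have nonzero weight after conditioning:
  (V=0, X=0, Z=1, W=1, U=0, Y=3) weight 3/448
  (V=0, X=0, Z=1, W=1, U=1, Y=3) weight 3/448
  (V=0, X=1, Z=1, W=1, U=0, Y=3) weight 3/112
  (V=0, X=1, Z=1, W=1, U=1, Y=3) weight 3/112
  (V=0, X=2, Z=1, W=1, U=0, Y=3) weight 3/448
  (V=0, X=2, Z=1, W=1, U=1, Y=3) weight 3/448
  (V=1, X=0, Z=1, W=0, U=0, Y=3) weight 1/336
  (V=1, X=0, Z=1, W=0, U=1, Y=3) weight 1/336
  … 4 more
Group by W:
  weight(W=0) = 1/21
  weight(W=1) = 9/112
Total weight = 1/21 + 9/112 = 43/336
P(W=0 | obs) = 1/21 / 43/336 = 16/43
P(W=1 | obs) = 9/112 / 43/336 = 27/43

P(W=0) = 16/43, P(W=1) = 27/43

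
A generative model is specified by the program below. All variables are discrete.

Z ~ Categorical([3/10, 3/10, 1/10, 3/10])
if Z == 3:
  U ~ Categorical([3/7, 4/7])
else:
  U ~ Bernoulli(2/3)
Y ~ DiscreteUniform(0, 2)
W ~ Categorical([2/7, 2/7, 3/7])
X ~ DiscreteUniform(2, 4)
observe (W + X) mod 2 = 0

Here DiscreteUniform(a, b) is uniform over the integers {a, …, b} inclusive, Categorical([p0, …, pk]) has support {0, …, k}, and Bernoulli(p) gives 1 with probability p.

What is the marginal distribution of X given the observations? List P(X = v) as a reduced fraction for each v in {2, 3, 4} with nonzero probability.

Enumerate traces; 120 have nonzero weight after conditioning:
  (Z=0, U=0, Y=0, W=0, X=2) weight 1/315
  (Z=0, U=0, Y=0, W=0, X=4) weight 1/315
  (Z=0, U=0, Y=0, W=1, X=3) weight 1/315
  (Z=0, U=0, Y=0, W=2, X=2) weight 1/210
  (Z=0, U=0, Y=0, W=2, X=4) weight 1/210
  (Z=0, U=0, Y=1, W=0, X=2) weight 1/315
  (Z=0, U=0, Y=1, W=0, X=4) weight 1/315
  (Z=0, U=0, Y=1, W=1, X=3) weight 1/315
  … 112 more
Group by X:
  weight(X=2) = 5/21
  weight(X=3) = 2/21
  weight(X=4) = 5/21
Total weight = 5/21 + 2/21 + 5/21 = 4/7
P(X=2 | obs) = 5/21 / 4/7 = 5/12
P(X=3 | obs) = 2/21 / 4/7 = 1/6
P(X=4 | obs) = 5/21 / 4/7 = 5/12

P(X=2) = 5/12, P(X=3) = 1/6, P(X=4) = 5/12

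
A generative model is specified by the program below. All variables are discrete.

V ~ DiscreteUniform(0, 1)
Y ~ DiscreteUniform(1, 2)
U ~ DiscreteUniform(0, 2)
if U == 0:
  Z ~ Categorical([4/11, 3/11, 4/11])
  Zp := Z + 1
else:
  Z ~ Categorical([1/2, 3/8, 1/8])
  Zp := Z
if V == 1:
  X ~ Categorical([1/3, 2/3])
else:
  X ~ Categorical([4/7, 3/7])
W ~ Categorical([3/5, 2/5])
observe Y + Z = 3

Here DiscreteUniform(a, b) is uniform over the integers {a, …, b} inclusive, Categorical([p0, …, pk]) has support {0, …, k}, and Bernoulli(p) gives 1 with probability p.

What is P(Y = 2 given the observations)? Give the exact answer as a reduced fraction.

Enumerate traces; 48 have nonzero weight after conditioning:
  (V=0, Y=1, U=0, Z=2, X=0, W=0) weight 4/385
  (V=0, Y=1, U=0, Z=2, X=0, W=1) weight 8/1155
  (V=0, Y=1, U=0, Z=2, X=1, W=0) weight 3/385
  (V=0, Y=1, U=0, Z=2, X=1, W=1) weight 2/385
  (V=0, Y=1, U=1, Z=2, X=0, W=0) weight 1/280
  (V=0, Y=1, U=1, Z=2, X=0, W=1) weight 1/420
  (V=0, Y=1, U=1, Z=2, X=1, W=0) weight 3/1120
  (V=0, Y=1, U=1, Z=2, X=1, W=1) weight 1/560
  (V=0, Y=2, U=0, Z=1, X=0, W=0) weight 3/385
  … 39 more
Group by Y:
  weight(Y=1) = 9/88
  weight(Y=2) = 15/88
Total weight = 9/88 + 15/88 = 3/11
P(Y=1 | obs) = 9/88 / 3/11 = 3/8
P(Y=2 | obs) = 15/88 / 3/11 = 5/8

P(Y = 2 | obs) = 5/8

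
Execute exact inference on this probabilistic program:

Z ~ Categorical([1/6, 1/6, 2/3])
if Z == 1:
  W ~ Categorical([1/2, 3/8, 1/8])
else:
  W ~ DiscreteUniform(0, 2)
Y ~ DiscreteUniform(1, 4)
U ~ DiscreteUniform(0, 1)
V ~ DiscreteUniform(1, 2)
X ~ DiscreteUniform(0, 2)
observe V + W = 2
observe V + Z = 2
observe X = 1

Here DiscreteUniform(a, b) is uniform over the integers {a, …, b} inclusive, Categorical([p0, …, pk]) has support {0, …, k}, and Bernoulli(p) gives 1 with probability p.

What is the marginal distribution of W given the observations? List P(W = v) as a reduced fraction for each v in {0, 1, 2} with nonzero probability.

Enumerate traces; 16 have nonzero weight after conditioning:
  (Z=0, W=0, Y=1, U=0, V=2, X=1) weight 1/864
  (Z=0, W=0, Y=1, U=1, V=2, X=1) weight 1/864
  (Z=0, W=0, Y=2, U=0, V=2, X=1) weight 1/864
  (Z=0, W=0, Y=2, U=1, V=2, X=1) weight 1/864
  (Z=0, W=0, Y=3, U=0, V=2, X=1) weight 1/864
  (Z=0, W=0, Y=3, U=1, V=2, X=1) weight 1/864
  (Z=0, W=0, Y=4, U=0, V=2, X=1) weight 1/864
  (Z=0, W=0, Y=4, U=1, V=2, X=1) weight 1/864
  (Z=1, W=1, Y=1, U=0, V=1, X=1) weight 1/768
  … 7 more
Group by W:
  weight(W=0) = 1/108
  weight(W=1) = 1/96
Total weight = 1/108 + 1/96 = 17/864
P(W=0 | obs) = 1/108 / 17/864 = 8/17
P(W=1 | obs) = 1/96 / 17/864 = 9/17

P(W=0) = 8/17, P(W=1) = 9/17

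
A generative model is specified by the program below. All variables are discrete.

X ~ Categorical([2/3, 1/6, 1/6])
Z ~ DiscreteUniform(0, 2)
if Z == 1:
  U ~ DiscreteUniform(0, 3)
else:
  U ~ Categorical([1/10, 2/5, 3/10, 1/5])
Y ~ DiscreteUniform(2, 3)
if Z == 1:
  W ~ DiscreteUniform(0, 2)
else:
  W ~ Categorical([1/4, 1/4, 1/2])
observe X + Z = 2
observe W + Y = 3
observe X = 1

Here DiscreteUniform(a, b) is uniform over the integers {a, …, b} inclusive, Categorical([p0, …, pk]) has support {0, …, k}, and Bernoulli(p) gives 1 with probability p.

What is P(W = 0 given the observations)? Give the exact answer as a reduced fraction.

Enumerate traces; 8 have nonzero weight after conditioning:
  (X=1, Z=1, U=0, Y=2, W=1) weight 1/432
  (X=1, Z=1, U=0, Y=3, W=0) weight 1/432
  (X=1, Z=1, U=1, Y=2, W=1) weight 1/432
  (X=1, Z=1, U=1, Y=3, W=0) weight 1/432
  (X=1, Z=1, U=2, Y=2, W=1) weight 1/432
  (X=1, Z=1, U=2, Y=3, W=0) weight 1/432
  (X=1, Z=1, U=3, Y=2, W=1) weight 1/432
  (X=1, Z=1, U=3, Y=3, W=0) weight 1/432
Group by W:
  weight(W=0) = 1/108
  weight(W=1) = 1/108
Total weight = 1/108 + 1/108 = 1/54
P(W=0 | obs) = 1/108 / 1/54 = 1/2
P(W=1 | obs) = 1/108 / 1/54 = 1/2

P(W = 0 | obs) = 1/2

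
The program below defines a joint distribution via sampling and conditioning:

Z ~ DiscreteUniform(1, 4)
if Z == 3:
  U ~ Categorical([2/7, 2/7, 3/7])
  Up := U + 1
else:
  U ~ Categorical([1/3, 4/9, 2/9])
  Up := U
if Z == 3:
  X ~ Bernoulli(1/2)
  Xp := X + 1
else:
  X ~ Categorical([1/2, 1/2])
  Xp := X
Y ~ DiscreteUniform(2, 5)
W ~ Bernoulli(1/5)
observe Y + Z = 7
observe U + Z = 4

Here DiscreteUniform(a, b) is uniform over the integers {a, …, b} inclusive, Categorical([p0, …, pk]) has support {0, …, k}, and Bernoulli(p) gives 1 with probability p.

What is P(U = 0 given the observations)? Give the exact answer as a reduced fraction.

Enumerate traces; 12 have nonzero weight after conditioning:
  (Z=2, U=2, X=0, Y=5, W=0) weight 1/180
  (Z=2, U=2, X=0, Y=5, W=1) weight 1/720
  (Z=2, U=2, X=1, Y=5, W=0) weight 1/180
  (Z=2, U=2, X=1, Y=5, W=1) weight 1/720
  (Z=3, U=1, X=0, Y=4, W=0) weight 1/140
  (Z=3, U=1, X=0, Y=4, W=1) weight 1/560
  (Z=3, U=1, X=1, Y=4, W=0) weight 1/140
  (Z=3, U=1, X=1, Y=4, W=1) weight 1/560
  (Z=4, U=0, X=0, Y=3, W=0) weight 1/120
  … 3 more
Group by U:
  weight(U=0) = 1/48
  weight(U=1) = 1/56
  weight(U=2) = 1/72
Total weight = 1/48 + 1/56 + 1/72 = 53/1008
P(U=0 | obs) = 1/48 / 53/1008 = 21/53
P(U=1 | obs) = 1/56 / 53/1008 = 18/53
P(U=2 | obs) = 1/72 / 53/1008 = 14/53

P(U = 0 | obs) = 21/53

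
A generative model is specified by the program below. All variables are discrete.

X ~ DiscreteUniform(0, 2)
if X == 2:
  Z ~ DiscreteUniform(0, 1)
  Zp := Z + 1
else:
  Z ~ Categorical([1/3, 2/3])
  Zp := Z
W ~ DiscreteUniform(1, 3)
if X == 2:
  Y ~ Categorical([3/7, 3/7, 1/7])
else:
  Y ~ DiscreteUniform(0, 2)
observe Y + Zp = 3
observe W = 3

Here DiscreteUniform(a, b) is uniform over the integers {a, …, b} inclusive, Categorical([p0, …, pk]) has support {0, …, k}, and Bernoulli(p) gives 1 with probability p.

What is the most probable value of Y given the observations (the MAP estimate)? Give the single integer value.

Enumerate traces; 4 have nonzero weight after conditioning:
  (X=0, Z=1, W=3, Y=2) weight 2/81
  (X=1, Z=1, W=3, Y=2) weight 2/81
  (X=2, Z=0, W=3, Y=2) weight 1/126
  (X=2, Z=1, W=3, Y=1) weight 1/42
Group by Y:
  weight(Y=1) = 1/42
  weight(Y=2) = 65/1134
Total weight = 1/42 + 65/1134 = 46/567
P(Y=1 | obs) = 1/42 / 46/567 = 27/92
P(Y=2 | obs) = 65/1134 / 46/567 = 65/92
argmax = 2

argmax_v P(Y = v | obs) = 2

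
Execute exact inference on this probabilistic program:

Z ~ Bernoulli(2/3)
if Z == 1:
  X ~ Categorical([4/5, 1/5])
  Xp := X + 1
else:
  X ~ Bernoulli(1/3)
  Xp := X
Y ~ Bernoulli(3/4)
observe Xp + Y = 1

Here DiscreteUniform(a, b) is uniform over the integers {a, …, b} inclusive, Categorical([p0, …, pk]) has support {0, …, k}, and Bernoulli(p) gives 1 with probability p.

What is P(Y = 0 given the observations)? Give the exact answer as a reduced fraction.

Enumerate traces; 3 have nonzero weight after conditioning:
  (Z=0, X=0, Y=1) weight 1/6
  (Z=0, X=1, Y=0) weight 1/36
  (Z=1, X=0, Y=0) weight 2/15
Group by Y:
  weight(Y=0) = 29/180
  weight(Y=1) = 1/6
Total weight = 29/180 + 1/6 = 59/180
P(Y=0 | obs) = 29/180 / 59/180 = 29/59
P(Y=1 | obs) = 1/6 / 59/180 = 30/59

P(Y = 0 | obs) = 29/59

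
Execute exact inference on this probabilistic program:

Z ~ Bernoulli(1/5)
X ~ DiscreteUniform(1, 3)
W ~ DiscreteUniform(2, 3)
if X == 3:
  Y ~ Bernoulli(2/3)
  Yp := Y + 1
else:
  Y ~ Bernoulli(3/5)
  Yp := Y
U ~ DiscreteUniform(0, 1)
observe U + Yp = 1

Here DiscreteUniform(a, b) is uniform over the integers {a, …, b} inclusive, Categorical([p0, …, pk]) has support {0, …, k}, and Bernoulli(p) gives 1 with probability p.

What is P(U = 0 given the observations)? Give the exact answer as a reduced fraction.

P(U = 0 | obs) = 23/35

Enumerate traces; 20 have nonzero weight after conditioning:
  (Z=0, X=1, W=2, Y=0, U=1) weight 2/75
  (Z=0, X=1, W=2, Y=1, U=0) weight 1/25
  (Z=0, X=1, W=3, Y=0, U=1) weight 2/75
  (Z=0, X=1, W=3, Y=1, U=0) weight 1/25
  (Z=0, X=2, W=2, Y=0, U=1) weight 2/75
  (Z=0, X=2, W=2, Y=1, U=0) weight 1/25
  (Z=0, X=2, W=3, Y=0, U=1) weight 2/75
  (Z=0, X=2, W=3, Y=1, U=0) weight 1/25
  … 12 more
Group by U:
  weight(U=0) = 23/90
  weight(U=1) = 2/15
Total weight = 23/90 + 2/15 = 7/18
P(U=0 | obs) = 23/90 / 7/18 = 23/35
P(U=1 | obs) = 2/15 / 7/18 = 12/35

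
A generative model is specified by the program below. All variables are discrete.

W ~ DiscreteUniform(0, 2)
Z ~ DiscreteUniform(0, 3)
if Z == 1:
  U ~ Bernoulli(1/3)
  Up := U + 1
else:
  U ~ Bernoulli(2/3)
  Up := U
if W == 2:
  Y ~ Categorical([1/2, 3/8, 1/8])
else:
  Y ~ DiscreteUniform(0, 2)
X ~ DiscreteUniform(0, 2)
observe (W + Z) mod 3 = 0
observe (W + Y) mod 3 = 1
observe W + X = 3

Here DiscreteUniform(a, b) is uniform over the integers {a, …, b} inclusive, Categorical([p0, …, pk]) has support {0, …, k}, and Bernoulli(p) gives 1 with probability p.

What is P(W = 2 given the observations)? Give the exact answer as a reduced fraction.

Enumerate traces; 4 have nonzero weight after conditioning:
  (W=1, Z=2, U=0, Y=0, X=2) weight 1/324
  (W=1, Z=2, U=1, Y=0, X=2) weight 1/162
  (W=2, Z=1, U=0, Y=2, X=1) weight 1/432
  (W=2, Z=1, U=1, Y=2, X=1) weight 1/864
Group by W:
  weight(W=1) = 1/108
  weight(W=2) = 1/288
Total weight = 1/108 + 1/288 = 11/864
P(W=1 | obs) = 1/108 / 11/864 = 8/11
P(W=2 | obs) = 1/288 / 11/864 = 3/11

P(W = 2 | obs) = 3/11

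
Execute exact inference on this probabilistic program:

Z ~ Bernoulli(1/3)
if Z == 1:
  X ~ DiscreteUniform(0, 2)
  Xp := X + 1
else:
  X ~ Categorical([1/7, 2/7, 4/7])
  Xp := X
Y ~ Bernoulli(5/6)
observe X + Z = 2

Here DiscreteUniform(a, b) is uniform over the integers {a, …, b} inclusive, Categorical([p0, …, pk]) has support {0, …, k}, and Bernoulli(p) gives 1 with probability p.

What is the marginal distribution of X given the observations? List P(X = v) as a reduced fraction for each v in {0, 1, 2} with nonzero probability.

Enumerate traces; 4 have nonzero weight after conditioning:
  (Z=0, X=2, Y=0) weight 4/63
  (Z=0, X=2, Y=1) weight 20/63
  (Z=1, X=1, Y=0) weight 1/54
  (Z=1, X=1, Y=1) weight 5/54
Group by X:
  weight(X=1) = 1/9
  weight(X=2) = 8/21
Total weight = 1/9 + 8/21 = 31/63
P(X=1 | obs) = 1/9 / 31/63 = 7/31
P(X=2 | obs) = 8/21 / 31/63 = 24/31

P(X=1) = 7/31, P(X=2) = 24/31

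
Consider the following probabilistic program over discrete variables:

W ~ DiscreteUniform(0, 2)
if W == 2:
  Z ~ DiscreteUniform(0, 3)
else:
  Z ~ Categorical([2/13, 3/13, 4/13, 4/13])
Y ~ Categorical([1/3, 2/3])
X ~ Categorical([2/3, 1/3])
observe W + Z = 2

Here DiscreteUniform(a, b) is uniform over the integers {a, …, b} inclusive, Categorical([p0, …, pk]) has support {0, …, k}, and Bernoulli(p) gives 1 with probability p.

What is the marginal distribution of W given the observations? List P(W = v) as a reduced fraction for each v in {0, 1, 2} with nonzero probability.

P(W=0) = 16/41, P(W=1) = 12/41, P(W=2) = 13/41

Enumerate traces; 12 have nonzero weight after conditioning:
  (W=0, Z=2, Y=0, X=0) weight 8/351
  (W=0, Z=2, Y=0, X=1) weight 4/351
  (W=0, Z=2, Y=1, X=0) weight 16/351
  (W=0, Z=2, Y=1, X=1) weight 8/351
  (W=1, Z=1, Y=0, X=0) weight 2/117
  (W=1, Z=1, Y=0, X=1) weight 1/117
  (W=1, Z=1, Y=1, X=0) weight 4/117
  (W=1, Z=1, Y=1, X=1) weight 2/117
  (W=2, Z=0, Y=0, X=0) weight 1/54
  … 3 more
Group by W:
  weight(W=0) = 4/39
  weight(W=1) = 1/13
  weight(W=2) = 1/12
Total weight = 4/39 + 1/13 + 1/12 = 41/156
P(W=0 | obs) = 4/39 / 41/156 = 16/41
P(W=1 | obs) = 1/13 / 41/156 = 12/41
P(W=2 | obs) = 1/12 / 41/156 = 13/41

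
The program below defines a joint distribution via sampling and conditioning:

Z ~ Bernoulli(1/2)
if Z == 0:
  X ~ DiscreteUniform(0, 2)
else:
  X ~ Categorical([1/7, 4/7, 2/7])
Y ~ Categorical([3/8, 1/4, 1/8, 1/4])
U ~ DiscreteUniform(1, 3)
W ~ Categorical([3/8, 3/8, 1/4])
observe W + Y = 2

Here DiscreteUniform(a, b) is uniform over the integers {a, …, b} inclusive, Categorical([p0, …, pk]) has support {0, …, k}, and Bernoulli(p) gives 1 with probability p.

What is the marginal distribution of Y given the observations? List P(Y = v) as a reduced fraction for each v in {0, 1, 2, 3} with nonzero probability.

Enumerate traces; 54 have nonzero weight after conditioning:
  (Z=0, X=0, Y=0, U=1, W=2) weight 1/192
  (Z=0, X=0, Y=0, U=2, W=2) weight 1/192
  (Z=0, X=0, Y=0, U=3, W=2) weight 1/192
  (Z=0, X=0, Y=1, U=1, W=1) weight 1/192
  (Z=0, X=0, Y=1, U=2, W=1) weight 1/192
  (Z=0, X=0, Y=1, U=3, W=1) weight 1/192
  (Z=0, X=0, Y=2, U=1, W=0) weight 1/384
  (Z=0, X=0, Y=2, U=2, W=0) weight 1/384
  … 46 more
Group by Y:
  weight(Y=0) = 3/32
  weight(Y=1) = 3/32
  weight(Y=2) = 3/64
Total weight = 3/32 + 3/32 + 3/64 = 15/64
P(Y=0 | obs) = 3/32 / 15/64 = 2/5
P(Y=1 | obs) = 3/32 / 15/64 = 2/5
P(Y=2 | obs) = 3/64 / 15/64 = 1/5

P(Y=0) = 2/5, P(Y=1) = 2/5, P(Y=2) = 1/5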